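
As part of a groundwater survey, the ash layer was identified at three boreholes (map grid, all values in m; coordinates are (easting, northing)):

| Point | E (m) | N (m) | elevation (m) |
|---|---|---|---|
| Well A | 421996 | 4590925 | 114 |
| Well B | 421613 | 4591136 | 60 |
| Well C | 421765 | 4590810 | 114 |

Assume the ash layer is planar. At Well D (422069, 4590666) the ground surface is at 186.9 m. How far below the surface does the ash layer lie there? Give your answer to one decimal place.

33.2 m

Let the plane be z = a·E + b·N + c.
Well B−Well A: −383a + 211b = −54;  Well C−Well A: −231a − 115b = 0.
Solving gives a = 0.066928200, b = −0.134438385.
Then c = 114 − a·421996 − b·4590925 = 589067.11.
At (422069, 4590666): z_contact = 28248.32 − 617161.72 + 589067.11 = 153.71 m.
Depth below ground = 186.9 − 153.71 = 33.2 m.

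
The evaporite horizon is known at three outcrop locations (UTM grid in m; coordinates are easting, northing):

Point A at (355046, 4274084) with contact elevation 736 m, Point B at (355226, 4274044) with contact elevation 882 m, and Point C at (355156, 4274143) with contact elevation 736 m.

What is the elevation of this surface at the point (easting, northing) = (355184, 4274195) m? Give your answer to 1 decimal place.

696.5 m

Let the plane be z = a·easting + b·northing + c.
Point B−Point A: 180a − 40b = 146;  Point C−Point A: 110a + 59b = 0.
Solving gives a = 0.573501997, b = −1.069241012.
Then c = 736 − a·355046 − b·4274084 = 4367142.31.
At (355184, 4274195): z = 203698.7 − 4570144.6 + 4367142.31 = 696.5 m.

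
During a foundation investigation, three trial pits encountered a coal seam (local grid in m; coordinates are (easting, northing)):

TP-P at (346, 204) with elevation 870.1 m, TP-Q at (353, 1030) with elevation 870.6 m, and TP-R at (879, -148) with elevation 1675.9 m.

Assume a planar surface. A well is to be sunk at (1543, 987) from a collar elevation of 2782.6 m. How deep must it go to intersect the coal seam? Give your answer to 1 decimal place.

Two edge vectors: TP-P→TP-Q = (7, 826, 0.5), TP-P→TP-R = (533, -352, 805.8).
Normal n = (TP-P→TP-Q) × (TP-P→TP-R) = (665766.8, -5374.1, -442722).
So ∂z/∂E = −n_x/n_z = 1.503803 and ∂z/∂N = −n_y/n_z = −0.012139.
Intercept c from TP-P: 870.1 − 520.32 + 2.48 = 352.26.
At (1543, 987): z_contact = 2320.37 − 11.98 + 352.26 = 2660.65 m.
Depth below ground = 2782.6 − 2660.65 = 122.0 m.

122.0 m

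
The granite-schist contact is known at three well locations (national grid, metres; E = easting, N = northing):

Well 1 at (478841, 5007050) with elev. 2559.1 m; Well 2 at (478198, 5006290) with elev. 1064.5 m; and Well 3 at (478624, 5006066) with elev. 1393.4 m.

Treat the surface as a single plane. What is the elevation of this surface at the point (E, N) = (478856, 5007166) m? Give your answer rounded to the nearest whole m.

2683 m

Let the plane be z = a·E + b·N + c.
Well 2−Well 1: −643a − 760b = −1494.6;  Well 3−Well 1: −217a − 984b = −1165.7.
Solving gives a = 1.25003078, b = 0.90898711.
Then c = 2559.1 − a·478841 − b·5007050 = −5147350.82.
At (478856, 5007166): z = 598584.7 + 4551449.4 − 5147350.82 = 2683.3 m.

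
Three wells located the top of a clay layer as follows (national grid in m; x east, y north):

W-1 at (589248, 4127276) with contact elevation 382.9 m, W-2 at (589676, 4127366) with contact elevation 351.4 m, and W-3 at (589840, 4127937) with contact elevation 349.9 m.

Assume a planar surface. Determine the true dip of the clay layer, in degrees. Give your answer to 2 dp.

Let the plane be z = a·x + b·y + c.
W-2−W-1: 428a + 90b = −31.5;  W-3−W-1: 592a + 661b = −33.
Solving gives a = −0.07774, b = 0.01970.
Gradient magnitude |∇z| = √(a² + b²) = √(0.00604 + 0.00039) = 0.08020.
True dip = arctan(0.08020) = 4.59°, dipping toward ESE (azimuth ≈ 104°).

4.59°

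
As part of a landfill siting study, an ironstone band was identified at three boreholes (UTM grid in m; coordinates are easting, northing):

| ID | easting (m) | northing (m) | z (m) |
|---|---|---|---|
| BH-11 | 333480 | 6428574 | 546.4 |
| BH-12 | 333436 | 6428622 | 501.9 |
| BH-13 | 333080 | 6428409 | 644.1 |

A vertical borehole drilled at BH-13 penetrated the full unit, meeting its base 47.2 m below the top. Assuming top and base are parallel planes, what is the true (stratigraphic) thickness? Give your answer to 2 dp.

Two edge vectors: BH-11→BH-12 = (-44, 48, -44.5), BH-11→BH-13 = (-400, -165, 97.7).
Normal n = (BH-11→BH-12) × (BH-11→BH-13) = (-2652.9, 22098.8, 26460).
So ∂z/∂easting = −n_x/n_z = 0.10026 and ∂z/∂northing = −n_y/n_z = −0.83518.
|∇z| = √(a²+b²) = 0.84117, so dip δ = arctan(0.84117) = 40.07°.
True thickness = vertical thickness × cos δ = 47.2 × cos 40.07° = 36.12 m.

36.12 m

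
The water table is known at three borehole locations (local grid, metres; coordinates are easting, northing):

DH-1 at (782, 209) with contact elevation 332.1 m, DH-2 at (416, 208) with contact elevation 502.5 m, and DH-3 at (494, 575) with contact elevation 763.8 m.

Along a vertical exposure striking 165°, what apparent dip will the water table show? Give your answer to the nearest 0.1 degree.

42.1°

Two edge vectors: DH-1→DH-2 = (-366, -1, 170.4), DH-1→DH-3 = (-288, 366, 431.7).
Normal n = (DH-1→DH-2) × (DH-1→DH-3) = (-62798.1, 108927, -134244).
So ∂z/∂easting = −n_x/n_z = −0.46779 and ∂z/∂northing = −n_y/n_z = 0.81141.
Unit vector along 165° is (sin 165°, cos 165°) = (0.2588, -0.9659).
Slope in that direction = a·(0.2588) + b·(-0.9659) = −0.90484.
Apparent dip = arctan|0.90484| = 42.1° (true dip is 43.1°, so apparent ≤ true as expected).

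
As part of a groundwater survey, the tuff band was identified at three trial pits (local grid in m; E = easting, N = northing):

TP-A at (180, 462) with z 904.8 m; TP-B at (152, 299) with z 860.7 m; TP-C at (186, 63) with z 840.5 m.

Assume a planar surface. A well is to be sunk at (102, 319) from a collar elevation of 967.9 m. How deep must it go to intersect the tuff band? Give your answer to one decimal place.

Let the plane be z = a·E + b·N + c.
TP-B−TP-A: −28a − 163b = −44.1;  TP-C−TP-A: 6a − 399b = −64.3.
Solving gives a = 0.58560, b = 0.16996.
Then c = 904.8 − a·180 − b·462 = 720.87.
At (102, 319): z_contact = 59.73 + 54.22 + 720.87 = 834.82 m.
Depth below ground = 967.9 − 834.82 = 133.1 m.

133.1 m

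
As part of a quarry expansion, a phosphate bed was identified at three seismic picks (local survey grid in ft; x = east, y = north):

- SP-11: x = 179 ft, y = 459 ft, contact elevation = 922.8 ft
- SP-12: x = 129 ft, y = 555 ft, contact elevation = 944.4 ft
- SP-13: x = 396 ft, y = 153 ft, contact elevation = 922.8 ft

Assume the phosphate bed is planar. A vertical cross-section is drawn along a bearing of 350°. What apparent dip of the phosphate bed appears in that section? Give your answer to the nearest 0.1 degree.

32.1°

Two edge vectors: SP-11→SP-12 = (-50, 96, 21.6), SP-11→SP-13 = (217, -306, 0).
Normal n = (SP-11→SP-12) × (SP-11→SP-13) = (6609.6, 4687.2, -5532).
So ∂z/∂x = −n_x/n_z = 1.19479 and ∂z/∂y = −n_y/n_z = 0.84729.
Unit vector along 350° is (sin 350°, cos 350°) = (-0.1736, 0.9848).
Slope in that direction = a·(-0.1736) + b·(0.9848) = 0.62694.
Apparent dip = arctan|0.62694| = 32.1° (true dip is 55.7°, so apparent ≤ true as expected).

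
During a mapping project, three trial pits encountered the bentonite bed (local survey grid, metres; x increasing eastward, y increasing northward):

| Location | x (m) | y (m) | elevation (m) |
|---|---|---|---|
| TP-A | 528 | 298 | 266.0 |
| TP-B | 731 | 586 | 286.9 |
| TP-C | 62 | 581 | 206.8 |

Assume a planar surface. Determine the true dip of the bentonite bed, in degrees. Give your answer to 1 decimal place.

Two edge vectors: TP-A→TP-B = (203, 288, 20.9), TP-A→TP-C = (-466, 283, -59.2).
Normal n = (TP-A→TP-B) × (TP-A→TP-C) = (-22964.3, 2278.2, 191657).
So ∂z/∂x = −n_x/n_z = 0.11982 and ∂z/∂y = −n_y/n_z = −0.01189.
Gradient magnitude |∇z| = √(a² + b²) = √(0.01436 + 0.00014) = 0.12041.
True dip = arctan(0.12041) = 6.9°, dipping toward W (azimuth ≈ 276°).

6.9°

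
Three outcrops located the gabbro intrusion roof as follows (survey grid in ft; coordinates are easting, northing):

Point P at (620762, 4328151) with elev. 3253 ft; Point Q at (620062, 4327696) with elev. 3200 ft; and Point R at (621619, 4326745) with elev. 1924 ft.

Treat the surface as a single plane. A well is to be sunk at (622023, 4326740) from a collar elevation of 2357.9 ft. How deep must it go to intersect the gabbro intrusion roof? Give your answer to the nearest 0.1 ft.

593.3 ft

Let the plane be z = a·easting + b·northing + c.
Point Q−Point P: −700a − 455b = −53;  Point R−Point P: 857a − 1406b = −1329.
Solving gives a = −0.385825992, b = 0.710061966.
Then c = 3253 − a·620762 − b·4328151 = −2830496.29.
At (622023, 4326740): z_contact = −239992.64 + 3072253.51 − 2830496.29 = 1764.58 ft.
Depth below ground = 2357.9 − 1764.58 = 593.3 ft.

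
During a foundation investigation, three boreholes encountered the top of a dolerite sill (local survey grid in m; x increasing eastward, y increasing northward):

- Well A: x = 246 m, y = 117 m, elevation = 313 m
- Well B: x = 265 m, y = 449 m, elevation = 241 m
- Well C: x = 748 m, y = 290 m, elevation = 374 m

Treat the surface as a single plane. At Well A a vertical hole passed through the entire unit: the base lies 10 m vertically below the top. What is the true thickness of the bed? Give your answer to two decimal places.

Let the plane be z = a·x + b·y + c.
Well B−Well A: 19a + 332b = −72;  Well C−Well A: 502a + 173b = 61.
Solving gives a = 0.20020, b = −0.22832.
|∇z| = √(a²+b²) = 0.30366, so dip δ = arctan(0.30366) = 16.89°.
True thickness = vertical thickness × cos δ = 10 × cos 16.89° = 9.57 m.

9.57 m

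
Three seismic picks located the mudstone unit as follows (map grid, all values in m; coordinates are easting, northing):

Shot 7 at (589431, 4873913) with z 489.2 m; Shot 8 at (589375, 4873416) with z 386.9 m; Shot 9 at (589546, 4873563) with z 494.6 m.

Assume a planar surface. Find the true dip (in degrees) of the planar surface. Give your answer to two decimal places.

27.62°

Two edge vectors: Shot 7→Shot 8 = (-56, -497, -102.3), Shot 7→Shot 9 = (115, -350, 5.4).
Normal n = (Shot 7→Shot 8) × (Shot 7→Shot 9) = (-38488.8, -11462.1, 76755).
So ∂z/∂easting = −n_x/n_z = 0.50145 and ∂z/∂northing = −n_y/n_z = 0.14933.
Gradient magnitude |∇z| = √(a² + b²) = √(0.25145 + 0.02230) = 0.52321.
True dip = arctan(0.52321) = 27.62°, dipping toward WSW (azimuth ≈ 253°).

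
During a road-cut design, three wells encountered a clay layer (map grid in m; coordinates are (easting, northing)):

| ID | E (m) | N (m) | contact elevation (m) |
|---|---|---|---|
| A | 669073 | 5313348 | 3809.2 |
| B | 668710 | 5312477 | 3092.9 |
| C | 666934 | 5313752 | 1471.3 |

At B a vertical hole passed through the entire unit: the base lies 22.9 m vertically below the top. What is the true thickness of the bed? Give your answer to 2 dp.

14.62 m

Two edge vectors: A→B = (-363, -871, -716.3), A→C = (-2139, 404, -2337.9).
Normal n = (A→B) × (A→C) = (2325696.1, 683508, -2009721).
So ∂z/∂E = −n_x/n_z = 1.15722 and ∂z/∂N = −n_y/n_z = 0.34010.
|∇z| = √(a²+b²) = 1.20617, so dip δ = arctan(1.20617) = 50.34°.
True thickness = vertical thickness × cos δ = 22.9 × cos 50.34° = 14.62 m.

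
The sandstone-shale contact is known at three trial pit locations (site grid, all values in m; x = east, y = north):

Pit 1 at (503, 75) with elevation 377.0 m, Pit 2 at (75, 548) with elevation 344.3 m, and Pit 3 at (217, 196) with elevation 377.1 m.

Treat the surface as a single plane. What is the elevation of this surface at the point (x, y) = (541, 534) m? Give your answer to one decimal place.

323.5 m

Let the plane be z = a·x + b·y + c.
Pit 2−Pit 1: −428a + 473b = −32.7;  Pit 3−Pit 1: −286a + 121b = 0.1.
Solving gives a = −0.04796, b = −0.11253.
Then c = 377 − a·503 − b·75 = 409.56.
At (541, 534): z = −25.9 − 60.1 + 409.56 = 323.5 m.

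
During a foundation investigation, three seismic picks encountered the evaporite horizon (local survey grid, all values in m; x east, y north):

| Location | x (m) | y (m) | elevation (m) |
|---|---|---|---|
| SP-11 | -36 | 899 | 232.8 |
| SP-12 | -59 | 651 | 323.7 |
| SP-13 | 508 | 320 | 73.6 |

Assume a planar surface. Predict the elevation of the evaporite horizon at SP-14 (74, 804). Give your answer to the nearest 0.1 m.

Two edge vectors: SP-11→SP-12 = (-23, -248, 90.9), SP-11→SP-13 = (544, -579, -159.2).
Normal n = (SP-11→SP-12) × (SP-11→SP-13) = (92112.7, 45788, 148229).
So ∂z/∂x = −n_x/n_z = −0.62142 and ∂z/∂y = −n_y/n_z = −0.30890.
Intercept c from SP-11: 232.8 − 22.37 + 277.70 = 488.13.
At (74, 804): z = −46.0 − 248.4 + 488.13 = 193.8 m.

193.8 m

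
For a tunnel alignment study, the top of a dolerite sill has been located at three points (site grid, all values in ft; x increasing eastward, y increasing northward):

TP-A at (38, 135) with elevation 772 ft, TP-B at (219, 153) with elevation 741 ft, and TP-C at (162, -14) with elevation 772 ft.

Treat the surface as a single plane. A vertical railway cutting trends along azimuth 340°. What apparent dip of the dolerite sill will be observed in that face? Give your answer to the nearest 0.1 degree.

4.0°

Two edge vectors: TP-A→TP-B = (181, 18, -31), TP-A→TP-C = (124, -149, 0).
Normal n = (TP-A→TP-B) × (TP-A→TP-C) = (-4619, -3844, -29201).
So ∂z/∂x = −n_x/n_z = −0.15818 and ∂z/∂y = −n_y/n_z = −0.13164.
Unit vector along 340° is (sin 340°, cos 340°) = (-0.3420, 0.9397).
Slope in that direction = a·(-0.3420) + b·(0.9397) = −0.06960.
Apparent dip = arctan|0.06960| = 4.0° (true dip is 11.6°, so apparent ≤ true as expected).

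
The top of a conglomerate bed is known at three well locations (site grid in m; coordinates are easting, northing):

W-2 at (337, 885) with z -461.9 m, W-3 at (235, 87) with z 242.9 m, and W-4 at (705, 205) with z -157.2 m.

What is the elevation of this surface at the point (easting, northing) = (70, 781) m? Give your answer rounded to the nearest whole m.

Two edge vectors: W-2→W-3 = (-102, -798, 704.8), W-2→W-4 = (368, -680, 304.7).
Normal n = (W-2→W-3) × (W-2→W-4) = (236113.4, 290445.8, 363024).
So ∂z/∂easting = −n_x/n_z = −0.65041 and ∂z/∂northing = −n_y/n_z = −0.80007.
Intercept c from W-2: -461.9 + 219.19 + 708.06 = 465.35.
At (70, 781): z = −45.5 − 624.9 + 465.35 = -205.0 m.

-205 m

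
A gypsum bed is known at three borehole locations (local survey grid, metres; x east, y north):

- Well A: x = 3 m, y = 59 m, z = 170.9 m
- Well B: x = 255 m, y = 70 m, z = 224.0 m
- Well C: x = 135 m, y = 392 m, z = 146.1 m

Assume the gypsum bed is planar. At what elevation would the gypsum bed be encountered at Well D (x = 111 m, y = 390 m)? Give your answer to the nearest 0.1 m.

Two edge vectors: Well A→Well B = (252, 11, 53.1), Well A→Well C = (132, 333, -24.8).
Normal n = (Well A→Well B) × (Well A→Well C) = (-17955.1, 13258.8, 82464).
So ∂z/∂x = −n_x/n_z = 0.21773 and ∂z/∂y = −n_y/n_z = −0.16078.
Intercept c from Well A: 170.9 − 0.65 + 9.49 = 179.73.
At (111, 390): z = 24.2 − 62.7 + 179.73 = 141.2 m.

141.2 m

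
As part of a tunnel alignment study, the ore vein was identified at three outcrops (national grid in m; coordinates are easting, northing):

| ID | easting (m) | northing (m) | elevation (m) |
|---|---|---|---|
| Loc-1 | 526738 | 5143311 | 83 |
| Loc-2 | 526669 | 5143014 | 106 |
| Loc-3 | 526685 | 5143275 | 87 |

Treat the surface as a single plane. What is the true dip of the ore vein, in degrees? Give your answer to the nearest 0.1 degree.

Two edge vectors: Loc-1→Loc-2 = (-69, -297, 23), Loc-1→Loc-3 = (-53, -36, 4).
Normal n = (Loc-1→Loc-2) × (Loc-1→Loc-3) = (-360, -943, -13257).
So ∂z/∂easting = −n_x/n_z = −0.02716 and ∂z/∂northing = −n_y/n_z = −0.07113.
Gradient magnitude |∇z| = √(a² + b²) = √(0.00074 + 0.00506) = 0.07614.
True dip = arctan(0.07614) = 4.4°, dipping toward NNE (azimuth ≈ 021°).

4.4°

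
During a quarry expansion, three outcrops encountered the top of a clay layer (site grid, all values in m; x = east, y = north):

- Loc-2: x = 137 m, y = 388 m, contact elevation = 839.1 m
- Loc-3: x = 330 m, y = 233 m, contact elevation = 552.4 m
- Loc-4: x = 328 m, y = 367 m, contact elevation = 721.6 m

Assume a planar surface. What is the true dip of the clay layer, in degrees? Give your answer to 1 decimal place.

Two edge vectors: Loc-2→Loc-3 = (193, -155, -286.7), Loc-2→Loc-4 = (191, -21, -117.5).
Normal n = (Loc-2→Loc-3) × (Loc-2→Loc-4) = (12191.8, -32082.2, 25552).
So ∂z/∂x = −n_x/n_z = −0.47714 and ∂z/∂y = −n_y/n_z = 1.25557.
Gradient magnitude |∇z| = √(a² + b²) = √(0.22766 + 1.57644) = 1.34317.
True dip = arctan(1.34317) = 53.3°, dipping toward SSE (azimuth ≈ 159°).

53.3°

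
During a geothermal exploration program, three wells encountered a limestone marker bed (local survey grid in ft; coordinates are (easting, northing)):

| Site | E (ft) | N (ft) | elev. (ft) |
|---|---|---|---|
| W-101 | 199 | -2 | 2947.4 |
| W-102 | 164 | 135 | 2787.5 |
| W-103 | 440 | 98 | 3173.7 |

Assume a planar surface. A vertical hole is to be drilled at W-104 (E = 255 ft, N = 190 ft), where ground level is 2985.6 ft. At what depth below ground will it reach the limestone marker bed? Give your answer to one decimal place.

127.1 ft

Two edge vectors: W-101→W-102 = (-35, 137, -159.9), W-101→W-103 = (241, 100, 226.3).
Normal n = (W-101→W-102) × (W-101→W-103) = (46993.1, -30615.4, -36517).
So ∂z/∂E = −n_x/n_z = 1.28688 and ∂z/∂N = −n_y/n_z = −0.83839.
Intercept c from W-101: 2947.4 − 256.09 − 1.68 = 2689.63.
At (255, 190): z_contact = 328.16 − 159.29 + 2689.63 = 2858.50 ft.
Depth below ground = 2985.6 − 2858.50 = 127.1 ft.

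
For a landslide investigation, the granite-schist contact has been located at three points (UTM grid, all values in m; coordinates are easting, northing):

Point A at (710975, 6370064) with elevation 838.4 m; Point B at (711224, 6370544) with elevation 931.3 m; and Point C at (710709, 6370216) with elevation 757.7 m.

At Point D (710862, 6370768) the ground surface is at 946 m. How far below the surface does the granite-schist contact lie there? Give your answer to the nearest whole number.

Let the plane be z = a·easting + b·northing + c.
Point B−Point A: 249a + 480b = 92.9;  Point C−Point A: −266a + 152b = −80.7.
Solving gives a = 0.31932241, b = 0.02789317.
Then c = 838.4 − a·710975 − b·6370064 = −403873.10.
At (710862, 6370768): z_contact = 226994.2 + 177700.9 − 403873.10 = 822.0 m.
Depth below ground = 946 − 822.0 = 124 m.

124 m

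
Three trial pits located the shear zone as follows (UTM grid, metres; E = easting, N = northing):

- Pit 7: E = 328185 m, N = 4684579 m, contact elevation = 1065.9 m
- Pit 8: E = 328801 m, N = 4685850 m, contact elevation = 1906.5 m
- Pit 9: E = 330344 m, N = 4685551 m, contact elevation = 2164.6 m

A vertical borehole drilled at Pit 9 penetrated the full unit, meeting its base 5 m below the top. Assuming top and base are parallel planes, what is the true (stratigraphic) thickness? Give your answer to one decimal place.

Let the plane be z = a·E + b·N + c.
Pit 8−Pit 7: 616a + 1271b = 840.6;  Pit 9−Pit 7: 2159a + 972b = 1098.7.
Solving gives a = 0.27007, b = 0.53048.
|∇z| = √(a²+b²) = 0.59527, so dip δ = arctan(0.59527) = 30.76°.
True thickness = vertical thickness × cos δ = 5 × cos 30.76° = 4.3 m.

4.3 m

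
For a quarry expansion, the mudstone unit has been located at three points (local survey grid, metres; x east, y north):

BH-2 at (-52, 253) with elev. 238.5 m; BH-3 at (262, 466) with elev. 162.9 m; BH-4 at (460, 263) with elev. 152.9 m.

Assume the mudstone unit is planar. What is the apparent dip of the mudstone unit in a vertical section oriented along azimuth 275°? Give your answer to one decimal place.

Let the plane be z = a·x + b·y + c.
BH-3−BH-2: 314a + 213b = −75.6;  BH-4−BH-2: 512a + 10b = −85.6.
Solving gives a = −0.16501, b = −0.11168.
Unit vector along 275° is (sin 275°, cos 275°) = (-0.9962, 0.0872).
Slope in that direction = a·(-0.9962) + b·(0.0872) = 0.15464.
Apparent dip = arctan|0.15464| = 8.8° (true dip is 11.3°, so apparent ≤ true as expected).

8.8°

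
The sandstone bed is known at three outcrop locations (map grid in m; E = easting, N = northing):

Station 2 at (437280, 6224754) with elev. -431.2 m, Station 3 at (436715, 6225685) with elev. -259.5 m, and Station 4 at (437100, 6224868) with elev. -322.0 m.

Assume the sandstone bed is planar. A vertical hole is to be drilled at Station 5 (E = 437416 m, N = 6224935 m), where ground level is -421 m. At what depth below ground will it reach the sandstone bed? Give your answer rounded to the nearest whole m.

172 m

Let the plane be z = a·E + b·N + c.
Station 3−Station 2: −565a + 931b = 171.7;  Station 4−Station 2: −180a + 114b = 109.2.
Solving gives a = −0.79569061, b = −0.29845885.
Then c = -431.2 − a·437280 − b·6224754 = 2205341.34.
At (437416, 6224935): z_contact = −348047.8 − 1857887.0 + 2205341.34 = -593.4 m.
Depth below ground = -421 − (-593.4) = 172 m.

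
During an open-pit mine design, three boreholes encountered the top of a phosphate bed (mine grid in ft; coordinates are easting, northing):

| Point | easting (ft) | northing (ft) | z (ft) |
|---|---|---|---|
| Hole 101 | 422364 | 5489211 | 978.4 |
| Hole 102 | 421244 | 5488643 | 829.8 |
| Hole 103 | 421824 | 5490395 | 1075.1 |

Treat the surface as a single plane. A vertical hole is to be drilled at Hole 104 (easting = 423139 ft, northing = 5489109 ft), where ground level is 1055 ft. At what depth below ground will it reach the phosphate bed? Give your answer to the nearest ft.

31 ft

Let the plane be z = a·easting + b·northing + c.
Hole 102−Hole 101: −1120a − 568b = −148.6;  Hole 103−Hole 101: −540a + 1184b = 96.7.
Solving gives a = 0.07411612, b = 0.11547526.
Then c = 978.4 − a·422364 − b·5489211 = −664193.63.
At (423139, 5489109): z_contact = 31361.4 + 633856.3 − 664193.63 = 1024.1 ft.
Depth below ground = 1055 − 1024.1 = 31 ft.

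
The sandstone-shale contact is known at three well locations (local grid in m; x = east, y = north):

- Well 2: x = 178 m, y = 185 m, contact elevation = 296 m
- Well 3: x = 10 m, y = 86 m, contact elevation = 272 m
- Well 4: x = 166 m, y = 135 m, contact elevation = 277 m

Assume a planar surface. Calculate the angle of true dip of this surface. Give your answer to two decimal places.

22.47°

Let the plane be z = a·x + b·y + c.
Well 3−Well 2: −168a − 99b = −24;  Well 4−Well 2: −12a − 50b = −19.
Solving gives a = −0.09443, b = 0.40266.
Gradient magnitude |∇z| = √(a² + b²) = √(0.00892 + 0.16214) = 0.41359.
True dip = arctan(0.41359) = 22.47°, dipping toward SSE (azimuth ≈ 167°).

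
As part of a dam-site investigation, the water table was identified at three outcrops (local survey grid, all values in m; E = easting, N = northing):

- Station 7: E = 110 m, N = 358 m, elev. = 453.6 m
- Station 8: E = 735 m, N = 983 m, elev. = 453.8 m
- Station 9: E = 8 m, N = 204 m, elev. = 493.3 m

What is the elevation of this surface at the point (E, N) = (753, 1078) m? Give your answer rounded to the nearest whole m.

Let the plane be z = a·E + b·N + c.
Station 8−Station 7: 625a + 625b = 0.2;  Station 9−Station 7: −102a − 154b = 39.7.
Solving gives a = 0.76441, b = −0.76409.
Then c = 453.6 − a·110 − b·358 = 643.06.
At (753, 1078): z = 575.6 − 823.7 + 643.06 = 395.0 m.

395 m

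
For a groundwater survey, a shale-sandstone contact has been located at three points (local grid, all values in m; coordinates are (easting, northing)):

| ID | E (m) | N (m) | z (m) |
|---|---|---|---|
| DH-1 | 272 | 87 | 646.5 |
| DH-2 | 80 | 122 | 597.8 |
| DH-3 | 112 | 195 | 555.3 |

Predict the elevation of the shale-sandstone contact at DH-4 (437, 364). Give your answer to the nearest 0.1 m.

Two edge vectors: DH-1→DH-2 = (-192, 35, -48.7), DH-1→DH-3 = (-160, 108, -91.2).
Normal n = (DH-1→DH-2) × (DH-1→DH-3) = (2067.6, -9718.4, -15136).
So ∂z/∂E = −n_x/n_z = 0.13660 and ∂z/∂N = −n_y/n_z = −0.64207.
Intercept c from DH-1: 646.5 − 37.16 + 55.86 = 665.20.
At (437, 364): z = 59.7 − 233.7 + 665.20 = 491.2 m.

491.2 m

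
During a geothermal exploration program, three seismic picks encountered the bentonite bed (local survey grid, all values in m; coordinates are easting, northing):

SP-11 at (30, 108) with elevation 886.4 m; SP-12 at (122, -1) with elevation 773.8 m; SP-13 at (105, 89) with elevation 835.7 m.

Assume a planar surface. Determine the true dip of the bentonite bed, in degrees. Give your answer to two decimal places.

38.30°

Two edge vectors: SP-11→SP-12 = (92, -109, -112.6), SP-11→SP-13 = (75, -19, -50.7).
Normal n = (SP-11→SP-12) × (SP-11→SP-13) = (3386.9, -3780.6, 6427).
So ∂z/∂easting = −n_x/n_z = −0.52698 and ∂z/∂northing = −n_y/n_z = 0.58824.
Gradient magnitude |∇z| = √(a² + b²) = √(0.27771 + 0.34602) = 0.78977.
True dip = arctan(0.78977) = 38.30°, dipping toward SE (azimuth ≈ 138°).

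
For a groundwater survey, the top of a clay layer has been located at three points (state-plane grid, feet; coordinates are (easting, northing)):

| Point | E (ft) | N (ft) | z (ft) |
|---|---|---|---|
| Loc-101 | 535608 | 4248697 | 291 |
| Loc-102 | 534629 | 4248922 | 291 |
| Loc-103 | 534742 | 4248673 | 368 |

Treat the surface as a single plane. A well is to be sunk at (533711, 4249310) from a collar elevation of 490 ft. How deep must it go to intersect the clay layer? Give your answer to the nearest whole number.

Two edge vectors: Loc-101→Loc-102 = (-979, 225, 0), Loc-101→Loc-103 = (-866, -24, 77).
Normal n = (Loc-101→Loc-102) × (Loc-101→Loc-103) = (17325, 75383, 218346).
So ∂z/∂E = −n_x/n_z = −0.07934654 and ∂z/∂N = −n_y/n_z = −0.34524562.
Intercept c from Loc-101: 291 + 42498.64 + 1466844.03 = 1509633.67.
At (533711, 4249310): z_contact = −42348.1 − 1467055.7 + 1509633.67 = 229.9 ft.
Depth below ground = 490 − 229.9 = 260 ft.

260 ft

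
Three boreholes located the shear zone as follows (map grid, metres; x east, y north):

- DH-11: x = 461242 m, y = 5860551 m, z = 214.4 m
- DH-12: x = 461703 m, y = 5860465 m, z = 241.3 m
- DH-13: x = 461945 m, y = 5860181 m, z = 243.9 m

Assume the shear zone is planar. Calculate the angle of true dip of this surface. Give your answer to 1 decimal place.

Let the plane be z = a·x + b·y + c.
DH-12−DH-11: 461a − 86b = 26.9;  DH-13−DH-11: 703a − 370b = 29.5.
Solving gives a = 0.06735, b = 0.04823.
Gradient magnitude |∇z| = √(a² + b²) = √(0.00454 + 0.00233) = 0.08284.
True dip = arctan(0.08284) = 4.7°, dipping toward SW (azimuth ≈ 234°).

4.7°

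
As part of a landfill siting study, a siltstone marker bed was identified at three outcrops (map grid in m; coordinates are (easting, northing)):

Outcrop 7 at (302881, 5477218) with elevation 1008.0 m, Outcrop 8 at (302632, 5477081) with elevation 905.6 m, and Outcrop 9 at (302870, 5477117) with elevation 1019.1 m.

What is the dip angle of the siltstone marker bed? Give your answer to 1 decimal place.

Let the plane be z = a·E + b·N + c.
Outcrop 8−Outcrop 7: −249a − 137b = −102.4;  Outcrop 9−Outcrop 7: −11a − 101b = 11.1.
Solving gives a = 0.50178, b = −0.16455.
Gradient magnitude |∇z| = √(a² + b²) = √(0.25178 + 0.02708) = 0.52807.
True dip = arctan(0.52807) = 27.8°, dipping toward WNW (azimuth ≈ 288°).

27.8°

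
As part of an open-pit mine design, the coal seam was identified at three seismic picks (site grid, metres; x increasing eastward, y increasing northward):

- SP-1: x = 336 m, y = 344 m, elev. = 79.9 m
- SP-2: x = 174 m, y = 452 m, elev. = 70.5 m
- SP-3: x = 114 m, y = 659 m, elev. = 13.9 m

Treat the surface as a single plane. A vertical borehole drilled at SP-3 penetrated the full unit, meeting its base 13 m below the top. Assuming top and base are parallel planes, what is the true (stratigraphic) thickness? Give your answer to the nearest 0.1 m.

12.3 m

Two edge vectors: SP-1→SP-2 = (-162, 108, -9.4), SP-1→SP-3 = (-222, 315, -66).
Normal n = (SP-1→SP-2) × (SP-1→SP-3) = (-4167, -8605.2, -27054).
So ∂z/∂x = −n_x/n_z = −0.15403 and ∂z/∂y = −n_y/n_z = −0.31807.
|∇z| = √(a²+b²) = 0.35341, so dip δ = arctan(0.35341) = 19.46°.
True thickness = vertical thickness × cos δ = 13 × cos 19.46° = 12.3 m.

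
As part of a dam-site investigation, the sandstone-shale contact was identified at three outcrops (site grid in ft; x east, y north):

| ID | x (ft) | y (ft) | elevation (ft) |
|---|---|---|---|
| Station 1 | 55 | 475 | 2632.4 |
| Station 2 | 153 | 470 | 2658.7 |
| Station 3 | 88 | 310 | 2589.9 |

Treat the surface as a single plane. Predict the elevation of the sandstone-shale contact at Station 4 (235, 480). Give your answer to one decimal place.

2685.2 ft

Two edge vectors: Station 1→Station 2 = (98, -5, 26.3), Station 1→Station 3 = (33, -165, -42.5).
Normal n = (Station 1→Station 2) × (Station 1→Station 3) = (4552, 5032.9, -16005).
So ∂z/∂x = −n_x/n_z = 0.28441 and ∂z/∂y = −n_y/n_z = 0.31446.
Intercept c from Station 1: 2632.4 − 15.64 − 149.37 = 2467.39.
At (235, 480): z = 66.8 + 150.9 + 2467.39 = 2685.2 ft.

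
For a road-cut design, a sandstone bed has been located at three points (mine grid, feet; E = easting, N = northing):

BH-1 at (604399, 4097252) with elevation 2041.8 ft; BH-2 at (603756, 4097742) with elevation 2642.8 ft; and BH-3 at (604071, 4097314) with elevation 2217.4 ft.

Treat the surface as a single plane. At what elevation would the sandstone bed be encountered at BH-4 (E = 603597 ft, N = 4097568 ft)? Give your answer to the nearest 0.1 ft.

2585.7 ft

Let the plane be z = a·E + b·N + c.
BH-2−BH-1: −643a + 490b = 601;  BH-3−BH-1: −328a + 62b = 175.6.
Solving gives a = −0.403644066, b = 0.696850746.
Then c = 2041.8 − a·604399 − b·4097252 = −2609169.24.
At (603597, 4097568): z = −243638.3 + 2855393.3 − 2609169.24 = 2585.7 ft.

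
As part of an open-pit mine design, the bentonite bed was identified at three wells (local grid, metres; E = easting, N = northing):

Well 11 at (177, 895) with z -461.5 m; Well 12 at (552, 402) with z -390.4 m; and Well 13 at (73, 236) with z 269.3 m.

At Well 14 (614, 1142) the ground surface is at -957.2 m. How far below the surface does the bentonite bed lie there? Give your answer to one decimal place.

Two edge vectors: Well 11→Well 12 = (375, -493, 71.1), Well 11→Well 13 = (-104, -659, 730.8).
Normal n = (Well 11→Well 12) × (Well 11→Well 13) = (-313429.5, -281444.4, -298397).
So ∂z/∂E = −n_x/n_z = −1.050378 and ∂z/∂N = −n_y/n_z = −0.943188.
Intercept c from Well 11: -461.5 + 185.92 + 844.15 = 568.57.
At (614, 1142): z_contact = −644.93 − 1077.12 + 568.57 = -1153.48 m.
Depth below ground = -957.2 − (-1153.48) = 196.3 m.

196.3 m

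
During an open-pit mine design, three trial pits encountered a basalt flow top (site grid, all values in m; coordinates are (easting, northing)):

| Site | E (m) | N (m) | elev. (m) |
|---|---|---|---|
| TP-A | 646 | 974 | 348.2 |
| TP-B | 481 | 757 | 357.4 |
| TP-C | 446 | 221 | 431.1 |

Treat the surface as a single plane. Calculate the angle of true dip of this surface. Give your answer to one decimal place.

11.3°

Two edge vectors: TP-A→TP-B = (-165, -217, 9.2), TP-A→TP-C = (-200, -753, 82.9).
Normal n = (TP-A→TP-B) × (TP-A→TP-C) = (-11061.7, 11838.5, 80845).
So ∂z/∂E = −n_x/n_z = 0.13683 and ∂z/∂N = −n_y/n_z = −0.14643.
Gradient magnitude |∇z| = √(a² + b²) = √(0.01872 + 0.02144) = 0.20041.
True dip = arctan(0.20041) = 11.3°, dipping toward NW (azimuth ≈ 317°).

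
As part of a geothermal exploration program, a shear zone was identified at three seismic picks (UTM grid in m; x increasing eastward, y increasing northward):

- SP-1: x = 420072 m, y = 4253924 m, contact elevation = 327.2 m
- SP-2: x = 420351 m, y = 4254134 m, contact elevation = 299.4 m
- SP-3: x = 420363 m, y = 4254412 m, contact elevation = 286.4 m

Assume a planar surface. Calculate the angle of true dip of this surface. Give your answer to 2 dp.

Two edge vectors: SP-1→SP-2 = (279, 210, -27.8), SP-1→SP-3 = (291, 488, -40.8).
Normal n = (SP-1→SP-2) × (SP-1→SP-3) = (4998.4, 3293.4, 75042).
So ∂z/∂x = −n_x/n_z = −0.06661 and ∂z/∂y = −n_y/n_z = −0.04389.
Gradient magnitude |∇z| = √(a² + b²) = √(0.00444 + 0.00193) = 0.07977.
True dip = arctan(0.07977) = 4.56°, dipping toward ENE (azimuth ≈ 057°).

4.56°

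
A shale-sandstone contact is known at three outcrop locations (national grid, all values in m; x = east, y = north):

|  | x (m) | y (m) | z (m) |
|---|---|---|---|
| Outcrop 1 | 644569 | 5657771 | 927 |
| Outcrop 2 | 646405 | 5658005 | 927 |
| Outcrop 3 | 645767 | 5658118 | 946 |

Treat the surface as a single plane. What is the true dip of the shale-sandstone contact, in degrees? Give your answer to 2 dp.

Let the plane be z = a·x + b·y + c.
Outcrop 2−Outcrop 1: 1836a + 234b = 0;  Outcrop 3−Outcrop 1: 1198a + 347b = 19.
Solving gives a = −0.01246, b = 0.09778.
Gradient magnitude |∇z| = √(a² + b²) = √(0.00016 + 0.00956) = 0.09857.
True dip = arctan(0.09857) = 5.63°, dipping toward S (azimuth ≈ 173°).

5.63°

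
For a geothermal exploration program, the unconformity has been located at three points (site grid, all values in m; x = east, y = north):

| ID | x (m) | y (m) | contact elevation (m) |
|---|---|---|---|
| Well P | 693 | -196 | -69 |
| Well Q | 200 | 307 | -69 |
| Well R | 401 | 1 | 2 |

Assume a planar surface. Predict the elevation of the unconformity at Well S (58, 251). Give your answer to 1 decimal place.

72.3 m

Two edge vectors: Well P→Well Q = (-493, 503, 0), Well P→Well R = (-292, 197, 71).
Normal n = (Well P→Well Q) × (Well P→Well R) = (35713, 35003, 49755).
So ∂z/∂x = −n_x/n_z = −0.71778 and ∂z/∂y = −n_y/n_z = −0.70351.
Intercept c from Well P: -69 + 497.42 − 137.89 = 290.53.
At (58, 251): z = −41.6 − 176.6 + 290.53 = 72.3 m.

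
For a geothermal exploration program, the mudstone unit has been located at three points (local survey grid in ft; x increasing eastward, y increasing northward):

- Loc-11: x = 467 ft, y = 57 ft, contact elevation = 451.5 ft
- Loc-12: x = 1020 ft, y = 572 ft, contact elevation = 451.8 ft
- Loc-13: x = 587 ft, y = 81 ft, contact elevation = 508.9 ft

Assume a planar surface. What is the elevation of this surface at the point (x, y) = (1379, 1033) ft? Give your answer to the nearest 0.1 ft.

369.2 ft

Let the plane be z = a·x + b·y + c.
Loc-12−Loc-11: 553a + 515b = 0.3;  Loc-13−Loc-11: 120a + 24b = 57.4.
Solving gives a = 0.609005, b = −0.653359.
Then c = 451.5 − a·467 − b·57 = 204.34.
At (1379, 1033): z = 839.8 − 674.9 + 204.34 = 369.2 ft.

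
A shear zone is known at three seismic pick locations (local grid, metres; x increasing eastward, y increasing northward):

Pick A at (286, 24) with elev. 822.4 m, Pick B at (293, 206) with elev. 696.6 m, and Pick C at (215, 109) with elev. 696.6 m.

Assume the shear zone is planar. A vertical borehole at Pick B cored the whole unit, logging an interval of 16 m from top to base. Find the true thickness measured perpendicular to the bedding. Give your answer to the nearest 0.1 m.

Two edge vectors: Pick A→Pick B = (7, 182, -125.8), Pick A→Pick C = (-71, 85, -125.8).
Normal n = (Pick A→Pick B) × (Pick A→Pick C) = (-12202.6, 9812.4, 13517).
So ∂z/∂x = −n_x/n_z = 0.90276 and ∂z/∂y = −n_y/n_z = −0.72593.
|∇z| = √(a²+b²) = 1.15843, so dip δ = arctan(1.15843) = 49.20°.
True thickness = vertical thickness × cos δ = 16 × cos 49.20° = 10.5 m.

10.5 m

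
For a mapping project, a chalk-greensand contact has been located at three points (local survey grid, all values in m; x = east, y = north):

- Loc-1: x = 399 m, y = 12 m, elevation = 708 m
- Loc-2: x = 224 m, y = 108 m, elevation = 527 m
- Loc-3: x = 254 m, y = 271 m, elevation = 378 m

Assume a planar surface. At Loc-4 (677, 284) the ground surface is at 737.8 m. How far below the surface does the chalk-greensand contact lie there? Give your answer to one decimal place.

Two edge vectors: Loc-1→Loc-2 = (-175, 96, -181), Loc-1→Loc-3 = (-145, 259, -330).
Normal n = (Loc-1→Loc-2) × (Loc-1→Loc-3) = (15199, -31505, -31405).
So ∂z/∂x = −n_x/n_z = 0.48397 and ∂z/∂y = −n_y/n_z = −1.00318.
Intercept c from Loc-1: 708 − 193.10 + 12.04 = 526.94.
At (677, 284): z_contact = 327.65 − 284.90 + 526.94 = 569.68 m.
Depth below ground = 737.8 − 569.68 = 168.1 m.

168.1 m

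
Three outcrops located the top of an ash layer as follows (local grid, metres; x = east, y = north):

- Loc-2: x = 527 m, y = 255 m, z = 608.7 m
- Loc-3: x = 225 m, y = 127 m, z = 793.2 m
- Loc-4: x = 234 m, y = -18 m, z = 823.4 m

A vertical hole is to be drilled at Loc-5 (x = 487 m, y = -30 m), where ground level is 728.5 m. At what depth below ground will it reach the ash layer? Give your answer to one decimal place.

Let the plane be z = a·x + b·y + c.
Loc-3−Loc-2: −302a − 128b = 184.5;  Loc-4−Loc-2: −293a − 273b = 214.7.
Solving gives a = −0.50925, b = −0.23988.
Then c = 608.7 − a·527 − b·255 = 938.25.
At (487, -30): z_contact = −248.01 + 7.20 + 938.25 = 697.44 m.
Depth below ground = 728.5 − 697.44 = 31.1 m.

31.1 m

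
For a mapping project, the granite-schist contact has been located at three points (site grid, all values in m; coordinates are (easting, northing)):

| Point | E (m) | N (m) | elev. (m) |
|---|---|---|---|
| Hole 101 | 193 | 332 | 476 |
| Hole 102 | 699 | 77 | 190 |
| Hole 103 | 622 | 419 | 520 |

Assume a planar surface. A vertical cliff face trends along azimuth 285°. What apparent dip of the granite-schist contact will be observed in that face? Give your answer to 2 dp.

Let the plane be z = a·E + b·N + c.
Hole 102−Hole 101: 506a − 255b = −286;  Hole 103−Hole 101: 429a + 87b = 44.
Solving gives a = −0.08905, b = 0.94486.
Unit vector along 285° is (sin 285°, cos 285°) = (-0.9659, 0.2588).
Slope in that direction = a·(-0.9659) + b·(0.2588) = 0.33057.
Apparent dip = arctan|0.33057| = 18.29° (true dip is 43.5°, so apparent ≤ true as expected).

18.29°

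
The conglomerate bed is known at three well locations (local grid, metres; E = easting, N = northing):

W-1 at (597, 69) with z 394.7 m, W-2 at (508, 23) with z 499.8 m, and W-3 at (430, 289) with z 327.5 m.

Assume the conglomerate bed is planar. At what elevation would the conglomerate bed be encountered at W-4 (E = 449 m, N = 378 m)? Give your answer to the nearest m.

Two edge vectors: W-1→W-2 = (-89, -46, 105.1), W-1→W-3 = (-167, 220, -67.2).
Normal n = (W-1→W-2) × (W-1→W-3) = (-20030.8, -23532.5, -27262).
So ∂z/∂E = −n_x/n_z = −0.73475 and ∂z/∂N = −n_y/n_z = −0.86320.
Intercept c from W-1: 394.7 + 438.65 + 59.56 = 892.91.
At (449, 378): z = −329.9 − 326.3 + 892.91 = 236.7 m.

237 m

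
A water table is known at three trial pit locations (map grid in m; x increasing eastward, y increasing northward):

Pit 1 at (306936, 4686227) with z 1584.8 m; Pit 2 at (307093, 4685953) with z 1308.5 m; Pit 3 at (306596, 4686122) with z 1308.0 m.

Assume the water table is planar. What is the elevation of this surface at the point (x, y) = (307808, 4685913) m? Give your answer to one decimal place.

Two edge vectors: Pit 1→Pit 2 = (157, -274, -276.3), Pit 1→Pit 3 = (-340, -105, -276.8).
Normal n = (Pit 1→Pit 2) × (Pit 1→Pit 3) = (46831.7, 137399.6, -109645).
So ∂z/∂x = −n_x/n_z = 0.427121164 and ∂z/∂y = −n_y/n_z = 1.253131470.
Intercept c from Pit 1: 1584.8 − 131098.86 − 5872458.53 = −6001972.59.
At (307808, 4685913): z = 131471.3 + 5872065.0 − 6001972.59 = 1563.8 m.

1563.8 m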